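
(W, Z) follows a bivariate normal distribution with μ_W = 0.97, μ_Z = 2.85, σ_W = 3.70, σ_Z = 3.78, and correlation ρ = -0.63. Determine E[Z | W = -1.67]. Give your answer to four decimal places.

4.5492

For a bivariate normal, E[Z | W=x] = μ_Z + ρ·(σ_Z/σ_W)·(x − μ_W).
E[Z | W=-1.67] = 2.85 + (-0.63)·(3.78/3.70)·(-1.67 − (0.97)) = 2.85 + (-0.64362)·(-2.64) = 4.5492.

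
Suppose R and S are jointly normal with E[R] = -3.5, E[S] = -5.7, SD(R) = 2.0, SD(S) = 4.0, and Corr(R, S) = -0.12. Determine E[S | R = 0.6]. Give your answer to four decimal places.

-6.6840

For a bivariate normal, E[S | R=x] = μ_S + ρ·(σ_S/σ_R)·(x − μ_R).
E[S | R=0.6] = -5.7 + (-0.12)·(4.0/2.0)·(0.6 − (-3.5)) = -5.7 + (-0.24)·(4.1) = -6.6840.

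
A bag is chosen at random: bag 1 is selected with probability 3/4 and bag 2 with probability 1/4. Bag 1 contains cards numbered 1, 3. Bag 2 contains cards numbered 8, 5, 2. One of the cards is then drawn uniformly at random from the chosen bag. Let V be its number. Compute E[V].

11/4

E[V | bag 1] = (1+3)/2 = 2.
E[V | bag 2] = (8+5+2)/3 = 5.
By the law of total expectation,
E[V] = (3/4)·(2) + (1/4)·(5) = 11/4.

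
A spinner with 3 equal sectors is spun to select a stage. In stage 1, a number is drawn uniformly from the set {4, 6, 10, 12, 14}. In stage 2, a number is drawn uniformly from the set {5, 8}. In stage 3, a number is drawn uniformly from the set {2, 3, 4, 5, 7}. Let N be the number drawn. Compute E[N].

199/30

E[N | stage 1] = (4+6+10+12+14)/5 = 46/5.
E[N | stage 2] = (5+8)/2 = 13/2.
E[N | stage 3] = (2+3+4+5+7)/5 = 21/5.
E[N] = (1/3)·(46/5) + (1/3)·(13/2) + (1/3)·(21/5) = 199/30.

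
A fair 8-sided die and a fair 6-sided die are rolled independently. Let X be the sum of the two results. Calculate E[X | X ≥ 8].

P(X ≥ 8) = 9/16.
Σ over the event: 8·1/8 + 9·1/8 + 10·5/48 + 11·1/12 + 12·1/16 + 13·1/24 + 14·1/48 = 17/3.
E[X | X ≥ 8] = (17/3) / (9/16) = 272/27.

272/27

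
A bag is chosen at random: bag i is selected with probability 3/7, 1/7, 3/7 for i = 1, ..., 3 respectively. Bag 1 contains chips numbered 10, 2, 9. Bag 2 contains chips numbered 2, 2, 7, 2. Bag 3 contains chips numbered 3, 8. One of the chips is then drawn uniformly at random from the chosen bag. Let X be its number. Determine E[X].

E[X | bag 1] = (10+2+9)/3 = 7.
E[X | bag 2] = (2+2+7+2)/4 = 13/4.
E[X | bag 3] = (3+8)/2 = 11/2.
E[X] = (3/7)·(7) + (1/7)·(13/4) + (3/7)·(11/2) = 163/28.

163/28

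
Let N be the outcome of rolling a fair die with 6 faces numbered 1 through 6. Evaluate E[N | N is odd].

3

Given N is odd, N is equally likely to be any of {1, 3, 5}.
E[N | N is odd] = (1 + 3 + 5) / 3 = 3.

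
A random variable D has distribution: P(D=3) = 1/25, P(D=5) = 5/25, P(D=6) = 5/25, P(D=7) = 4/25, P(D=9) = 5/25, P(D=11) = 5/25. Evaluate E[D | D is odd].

P(D is odd) = 4/5.
Σ over the event: 3·1/25 + 5·1/5 + 7·4/25 + 9·1/5 + 11·1/5 = 156/25.
E[D | D is odd] = (156/25) / (4/5) = 39/5.

39/5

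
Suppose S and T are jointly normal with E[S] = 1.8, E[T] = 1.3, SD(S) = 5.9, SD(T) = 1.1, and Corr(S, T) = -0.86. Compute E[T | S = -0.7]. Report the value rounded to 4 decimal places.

1.7008

E[T | S=x] = μ_T + ρ(σ_T/σ_S)(x − μ_S) for jointly normal variables.
E[T | S=-0.7] = 1.3 + (-0.86)·(1.1/5.9)·(-0.7 − (1.8)) = 1.3 + (-0.160339)·(-2.5) = 1.7008.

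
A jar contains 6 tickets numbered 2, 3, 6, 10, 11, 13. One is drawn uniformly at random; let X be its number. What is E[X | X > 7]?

34/3

P(X > 7) = 1/2.
Σ over the event: 10·1/6 + 11·1/6 + 13·1/6 = 17/3.
E[X | X > 7] = (17/3) / (1/2) = 34/3.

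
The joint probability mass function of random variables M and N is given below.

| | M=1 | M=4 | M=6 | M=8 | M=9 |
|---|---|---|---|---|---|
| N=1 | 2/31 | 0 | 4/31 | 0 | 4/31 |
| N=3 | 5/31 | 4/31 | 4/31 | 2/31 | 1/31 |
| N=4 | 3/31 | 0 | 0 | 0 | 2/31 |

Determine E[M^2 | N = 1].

47

P(N = 1) = 10/31.
Σ M^2·P over the event = 1·(2/31) + 36·(4/31) + 81·(4/31) = 470/31.
E[M^2 | N = 1] = (470/31) / (10/31) = 47.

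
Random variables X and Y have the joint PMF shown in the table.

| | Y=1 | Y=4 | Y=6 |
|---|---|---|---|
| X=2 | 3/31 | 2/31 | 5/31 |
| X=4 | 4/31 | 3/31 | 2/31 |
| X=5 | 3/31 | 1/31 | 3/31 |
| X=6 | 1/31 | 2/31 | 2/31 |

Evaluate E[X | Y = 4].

33/8

P(Y = 4) = 8/31.
Σ X·P over the event = 2·(2/31) + 4·(3/31) + 5·(1/31) + 6·(2/31) = 33/31.
E[X | Y = 4] = (33/31) / (8/31) = 33/8.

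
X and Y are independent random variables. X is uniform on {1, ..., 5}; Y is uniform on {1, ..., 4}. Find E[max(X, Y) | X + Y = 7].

Outcomes with X + Y = 7: (3,4), (4,3), (5,2), each with probability 1/20.
E[max(X, Y) | X + Y = 7] = (4 + 4 + 5) / 3 = 13/3.

13/3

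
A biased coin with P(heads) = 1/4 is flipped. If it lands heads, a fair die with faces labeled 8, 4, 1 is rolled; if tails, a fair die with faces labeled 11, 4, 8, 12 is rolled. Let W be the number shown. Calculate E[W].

E[W | heads] = (8+4+1)/3 = 13/3.
E[W | tails] = (11+4+8+12)/4 = 35/4.
By the law of total expectation,
E[W] = (1/4)·(13/3) + (3/4)·(35/4) = 367/48.

367/48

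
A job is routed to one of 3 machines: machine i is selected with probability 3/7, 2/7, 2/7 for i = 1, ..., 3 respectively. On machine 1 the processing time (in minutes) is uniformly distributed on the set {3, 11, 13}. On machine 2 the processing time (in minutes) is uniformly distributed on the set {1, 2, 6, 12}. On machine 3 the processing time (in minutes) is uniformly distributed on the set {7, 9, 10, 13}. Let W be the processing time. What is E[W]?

E[W | machine 1] = (3+11+13)/3 = 9.
E[W | machine 2] = (1+2+6+12)/4 = 21/4.
E[W | machine 3] = (7+9+10+13)/4 = 39/4.
By the law of total expectation,
E[W] = (3/7)·(9) + (2/7)·(21/4) + (2/7)·(39/4) = 57/7.

57/7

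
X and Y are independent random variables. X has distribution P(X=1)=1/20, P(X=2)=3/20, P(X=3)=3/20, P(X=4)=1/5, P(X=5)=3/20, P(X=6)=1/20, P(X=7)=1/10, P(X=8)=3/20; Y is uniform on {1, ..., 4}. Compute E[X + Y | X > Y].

P(X > Y) = 57/80.
Summing (X+Y)·P(x,y) over outcomes with X > Y gives 217/40.
E[X + Y | X > Y] = (217/40) / (57/80) = 434/57.

434/57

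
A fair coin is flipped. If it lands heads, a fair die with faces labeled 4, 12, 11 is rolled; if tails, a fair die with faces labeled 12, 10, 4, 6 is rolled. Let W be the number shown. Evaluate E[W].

17/2

E[W | heads] = (4+12+11)/3 = 9.
E[W | tails] = (12+10+4+6)/4 = 8.
By the law of total expectation,
E[W] = (1/2)·(9) + (1/2)·(8) = 17/2.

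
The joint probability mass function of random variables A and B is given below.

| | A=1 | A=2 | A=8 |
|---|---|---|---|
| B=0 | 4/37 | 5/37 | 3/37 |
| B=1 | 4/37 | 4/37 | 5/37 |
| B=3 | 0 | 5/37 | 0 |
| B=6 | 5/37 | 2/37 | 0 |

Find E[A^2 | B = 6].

P(B = 6) = 7/37.
Σ A^2·P over the event = 1·(5/37) + 4·(2/37) = 13/37.
E[A^2 | B = 6] = (13/37) / (7/37) = 13/7.

13/7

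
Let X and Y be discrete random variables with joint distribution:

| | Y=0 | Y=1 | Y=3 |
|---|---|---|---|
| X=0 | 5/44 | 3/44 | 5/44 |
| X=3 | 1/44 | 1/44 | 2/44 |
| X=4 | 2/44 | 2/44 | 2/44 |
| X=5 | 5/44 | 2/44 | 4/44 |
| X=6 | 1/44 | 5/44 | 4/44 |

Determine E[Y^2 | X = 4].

10/3

P(X = 4) = 3/22.
Σ Y^2·P over the event = 0·(2/44) + 1·(2/44) + 9·(2/44) = 5/11.
E[Y^2 | X = 4] = (5/11) / (3/22) = 10/3.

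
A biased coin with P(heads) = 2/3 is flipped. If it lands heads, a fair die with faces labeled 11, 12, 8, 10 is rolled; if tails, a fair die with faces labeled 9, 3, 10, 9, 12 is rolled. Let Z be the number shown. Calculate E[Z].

E[Z | heads] = (11+12+8+10)/4 = 41/4.
E[Z | tails] = (9+3+10+9+12)/5 = 43/5.
By the law of total expectation,
E[Z] = (2/3)·(41/4) + (1/3)·(43/5) = 97/10.

97/10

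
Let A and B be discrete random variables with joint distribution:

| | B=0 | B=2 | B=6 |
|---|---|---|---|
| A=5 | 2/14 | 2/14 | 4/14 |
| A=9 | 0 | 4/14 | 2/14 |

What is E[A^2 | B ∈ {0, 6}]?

P(B ∈ {0, 6}) = 4/7.
Σ A^2·P over the event = 25·(2/14) + 25·(4/14) + 81·(2/14) = 156/7.
E[A^2 | B ∈ {0, 6}] = (156/7) / (4/7) = 39.

39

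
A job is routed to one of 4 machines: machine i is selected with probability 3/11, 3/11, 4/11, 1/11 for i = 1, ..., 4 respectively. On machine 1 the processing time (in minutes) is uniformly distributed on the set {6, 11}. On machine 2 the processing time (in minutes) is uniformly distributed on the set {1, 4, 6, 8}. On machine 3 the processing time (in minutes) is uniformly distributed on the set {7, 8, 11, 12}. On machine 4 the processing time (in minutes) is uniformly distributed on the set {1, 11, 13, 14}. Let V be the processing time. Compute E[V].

175/22

E[V | machine 1] = (6+11)/2 = 17/2.
E[V | machine 2] = (1+4+6+8)/4 = 19/4.
E[V | machine 3] = (7+8+11+12)/4 = 19/2.
E[V | machine 4] = (1+11+13+14)/4 = 39/4.
E[V] = (3/11)·(17/2) + (3/11)·(19/4) + (4/11)·(19/2) + (1/11)·(39/4) = 175/22.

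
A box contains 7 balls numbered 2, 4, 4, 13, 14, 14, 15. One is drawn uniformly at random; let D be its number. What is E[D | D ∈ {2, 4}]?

10/3

P(D ∈ {2, 4}) = 3/7.
Σ over the event: 2·1/7 + 4·2/7 = 10/7.
E[D | D ∈ {2, 4}] = (10/7) / (3/7) = 10/3.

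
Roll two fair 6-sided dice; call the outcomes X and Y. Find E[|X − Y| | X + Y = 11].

1

Outcomes with X + Y = 11: (5,6), (6,5), each with probability 1/36.
E[|X − Y| | X + Y = 11] = (1 + 1) / 2 = 1.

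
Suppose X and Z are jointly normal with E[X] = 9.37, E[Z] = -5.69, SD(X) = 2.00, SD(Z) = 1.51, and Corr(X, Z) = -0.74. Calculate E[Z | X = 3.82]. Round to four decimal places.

-2.5892

The regression of Z on X has slope ρ·σ_Z/σ_X and passes through (μ_X, μ_Z).
E[Z | X=3.82] = -5.69 + (-0.74)·(1.51/2.00)·(3.82 − (9.37)) = -5.69 + (-0.5587)·(-5.55) = -2.5892.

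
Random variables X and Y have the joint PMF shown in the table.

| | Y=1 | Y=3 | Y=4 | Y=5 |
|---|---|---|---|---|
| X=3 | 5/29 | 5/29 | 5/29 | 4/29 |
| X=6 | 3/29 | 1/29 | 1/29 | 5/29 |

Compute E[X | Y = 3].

P(Y = 3) = 6/29.
Σ X·P over the event = 3·(5/29) + 6·(1/29) = 21/29.
E[X | Y = 3] = (21/29) / (6/29) = 7/2.

7/2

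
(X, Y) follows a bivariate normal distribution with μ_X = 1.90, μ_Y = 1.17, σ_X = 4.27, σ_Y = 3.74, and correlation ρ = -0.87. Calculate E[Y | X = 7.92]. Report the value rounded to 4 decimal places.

The regression of Y on X has slope ρ·σ_Y/σ_X and passes through (μ_X, μ_Y).
E[Y | X=7.92] = 1.17 + (-0.87)·(3.74/4.27)·(7.92 − (1.90)) = 1.17 + (-0.76201)·(6.02) = -3.4173.

-3.4173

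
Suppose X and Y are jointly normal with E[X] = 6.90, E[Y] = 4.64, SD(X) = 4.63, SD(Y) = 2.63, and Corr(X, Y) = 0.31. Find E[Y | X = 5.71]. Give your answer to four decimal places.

The regression of Y on X has slope ρ·σ_Y/σ_X and passes through (μ_X, μ_Y).
E[Y | X=5.71] = 4.64 + (0.31)·(2.63/4.63)·(5.71 − (6.90)) = 4.64 + (0.17609)·(-1.19) = 4.4305.

4.4305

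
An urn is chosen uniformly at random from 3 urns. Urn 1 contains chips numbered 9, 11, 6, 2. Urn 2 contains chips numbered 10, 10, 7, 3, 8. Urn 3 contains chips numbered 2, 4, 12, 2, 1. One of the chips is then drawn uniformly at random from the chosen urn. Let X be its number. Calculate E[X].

94/15

E[X | urn 1] = (9+11+6+2)/4 = 7.
E[X | urn 2] = (10+10+7+3+8)/5 = 38/5.
E[X | urn 3] = (2+4+12+2+1)/5 = 21/5.
E[X] = (1/3)·(7) + (1/3)·(38/5) + (1/3)·(21/5) = 94/15.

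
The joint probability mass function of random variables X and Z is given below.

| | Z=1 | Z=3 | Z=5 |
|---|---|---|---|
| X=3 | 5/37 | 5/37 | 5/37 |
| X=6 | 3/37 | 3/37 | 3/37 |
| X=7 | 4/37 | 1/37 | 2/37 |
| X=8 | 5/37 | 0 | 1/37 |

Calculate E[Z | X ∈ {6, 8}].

37/15

P(X ∈ {6, 8}) = 15/37.
Σ Z·P over the event = 1·(3/37) + 3·(3/37) + 5·(3/37) + 1·(5/37) + 5·(1/37) = 1.
E[Z | X ∈ {6, 8}] = (1) / (15/37) = 37/15.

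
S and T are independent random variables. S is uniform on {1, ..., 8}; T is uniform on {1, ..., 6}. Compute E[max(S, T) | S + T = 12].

7

P(S + T = 12) = 1/16.
Summing max(S,T)·P(x,y) over outcomes with S + T = 12 gives 7/16.
E[max(S, T) | S + T = 12] = (7/16) / (1/16) = 7.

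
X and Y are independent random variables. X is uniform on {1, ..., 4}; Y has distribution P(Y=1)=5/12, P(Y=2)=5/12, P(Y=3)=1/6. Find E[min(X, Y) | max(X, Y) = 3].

P(max(X, Y) = 3) = 1/3.
Summing min(X,Y)·P(x,y) over outcomes with max(X, Y) = 3 gives 9/16.
E[min(X, Y) | max(X, Y) = 3] = (9/16) / (1/3) = 27/16.

27/16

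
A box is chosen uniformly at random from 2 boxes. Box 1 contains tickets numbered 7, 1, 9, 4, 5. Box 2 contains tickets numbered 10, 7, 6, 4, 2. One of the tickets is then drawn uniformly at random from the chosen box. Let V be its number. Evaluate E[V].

11/2

E[V | box 1] = (7+1+9+4+5)/5 = 26/5.
E[V | box 2] = (10+7+6+4+2)/5 = 29/5.
By the law of total expectation,
E[V] = (1/2)·(26/5) + (1/2)·(29/5) = 11/2.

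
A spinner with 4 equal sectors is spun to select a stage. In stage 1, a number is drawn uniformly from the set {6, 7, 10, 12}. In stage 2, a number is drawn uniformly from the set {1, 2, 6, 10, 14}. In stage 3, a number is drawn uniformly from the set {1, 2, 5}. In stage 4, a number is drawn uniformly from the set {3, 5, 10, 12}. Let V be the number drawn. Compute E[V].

1531/240

E[V | stage 1] = (6+7+10+12)/4 = 35/4.
E[V | stage 2] = (1+2+6+10+14)/5 = 33/5.
E[V | stage 3] = (1+2+5)/3 = 8/3.
E[V | stage 4] = (3+5+10+12)/4 = 15/2.
By the law of total expectation,
E[V] = (1/4)·(35/4) + (1/4)·(33/5) + (1/4)·(8/3) + (1/4)·(15/2) = 1531/240.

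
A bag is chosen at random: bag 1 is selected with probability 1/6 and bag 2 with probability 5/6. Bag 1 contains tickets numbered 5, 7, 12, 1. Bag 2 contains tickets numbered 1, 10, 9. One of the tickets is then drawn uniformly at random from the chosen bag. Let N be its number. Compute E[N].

E[N | bag 1] = (5+7+12+1)/4 = 25/4.
E[N | bag 2] = (1+10+9)/3 = 20/3.
E[N] = (1/6)·(25/4) + (5/6)·(20/3) = 475/72.

475/72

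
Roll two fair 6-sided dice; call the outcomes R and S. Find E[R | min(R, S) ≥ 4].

5

Outcomes with min(R, S) ≥ 4: (4,4), (4,5), (4,6), (5,4), (5,5), (5,6), (6,4), (6,5), (6,6), each with probability 1/36.
E[R | min(R, S) ≥ 4] = (4 + 4 + 4 + 5 + 5 + 5 + 6 + 6 + 6) / 9 = 5.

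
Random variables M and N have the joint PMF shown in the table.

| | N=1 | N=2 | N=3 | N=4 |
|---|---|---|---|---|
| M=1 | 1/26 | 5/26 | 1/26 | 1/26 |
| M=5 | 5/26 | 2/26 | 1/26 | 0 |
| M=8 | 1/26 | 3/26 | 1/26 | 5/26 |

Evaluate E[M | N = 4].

P(N = 4) = 3/13.
Σ M·P over the event = 1·(1/26) + 8·(5/26) = 41/26.
E[M | N = 4] = (41/26) / (3/13) = 41/6.

41/6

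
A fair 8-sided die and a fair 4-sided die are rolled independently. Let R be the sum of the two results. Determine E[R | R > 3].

P(R > 3) = 29/32.
E[R | R > 3] = (27/4) / (29/32) = 216/29.

216/29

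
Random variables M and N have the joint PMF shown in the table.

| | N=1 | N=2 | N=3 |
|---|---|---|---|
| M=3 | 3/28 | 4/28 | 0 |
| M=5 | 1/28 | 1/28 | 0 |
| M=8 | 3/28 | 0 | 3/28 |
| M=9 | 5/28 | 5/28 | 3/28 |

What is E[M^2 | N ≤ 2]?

1115/22

P(N ≤ 2) = 11/14.
Σ M^2·P over the event = 9·(3/28) + 9·(4/28) + 25·(1/28) + 25·(1/28) + 64·(3/28) + 81·(5/28) + 81·(5/28) = 1115/28.
E[M^2 | N ≤ 2] = (1115/28) / (11/14) = 1115/22.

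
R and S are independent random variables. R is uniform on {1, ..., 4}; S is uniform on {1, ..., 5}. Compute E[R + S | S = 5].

Outcomes with S = 5: (1,5), (2,5), (3,5), (4,5), each with probability 1/20.
E[R + S | S = 5] = (6 + 7 + 8 + 9) / 4 = 15/2.

15/2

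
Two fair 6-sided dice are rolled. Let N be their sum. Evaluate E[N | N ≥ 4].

P(N ≥ 4) = 11/12.
E[N | N ≥ 4] = (61/9) / (11/12) = 244/33.

244/33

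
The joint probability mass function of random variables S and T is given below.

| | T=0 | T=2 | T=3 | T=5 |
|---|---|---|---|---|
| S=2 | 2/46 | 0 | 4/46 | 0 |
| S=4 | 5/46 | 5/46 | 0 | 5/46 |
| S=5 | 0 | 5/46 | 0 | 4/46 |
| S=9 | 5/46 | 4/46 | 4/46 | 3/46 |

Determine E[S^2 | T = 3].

P(T = 3) = 4/23.
Σ S^2·P over the event = 4·(4/46) + 81·(4/46) = 170/23.
E[S^2 | T = 3] = (170/23) / (4/23) = 85/2.

85/2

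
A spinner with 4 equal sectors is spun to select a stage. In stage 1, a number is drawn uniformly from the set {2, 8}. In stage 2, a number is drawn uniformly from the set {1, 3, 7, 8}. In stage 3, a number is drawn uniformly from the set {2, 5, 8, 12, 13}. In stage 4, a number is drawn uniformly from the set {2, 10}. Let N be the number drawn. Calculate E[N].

95/16

E[N | stage 1] = (2+8)/2 = 5.
E[N | stage 2] = (1+3+7+8)/4 = 19/4.
E[N | stage 3] = (2+5+8+12+13)/5 = 8.
E[N | stage 4] = (2+10)/2 = 6.
E[N] = (1/4)·(5) + (1/4)·(19/4) + (1/4)·(8) + (1/4)·(6) = 95/16.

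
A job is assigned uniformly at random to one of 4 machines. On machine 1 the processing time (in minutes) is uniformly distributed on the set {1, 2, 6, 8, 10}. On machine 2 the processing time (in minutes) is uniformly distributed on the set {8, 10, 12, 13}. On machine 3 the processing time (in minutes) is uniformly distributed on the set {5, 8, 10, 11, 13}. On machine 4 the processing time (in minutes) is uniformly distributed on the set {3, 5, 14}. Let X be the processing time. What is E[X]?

E[X | machine 1] = (1+2+6+8+10)/5 = 27/5.
E[X | machine 2] = (8+10+12+13)/4 = 43/4.
E[X | machine 3] = (5+8+10+11+13)/5 = 47/5.
E[X | machine 4] = (3+5+14)/3 = 22/3.
By the law of total expectation,
E[X] = (1/4)·(27/5) + (1/4)·(43/4) + (1/4)·(47/5) + (1/4)·(22/3) = 1973/240.

1973/240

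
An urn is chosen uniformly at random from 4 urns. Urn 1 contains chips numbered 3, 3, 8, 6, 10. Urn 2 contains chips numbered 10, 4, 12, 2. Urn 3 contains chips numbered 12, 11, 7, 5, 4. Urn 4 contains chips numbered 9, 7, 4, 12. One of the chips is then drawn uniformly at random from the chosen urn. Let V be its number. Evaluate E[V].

36/5

E[V | urn 1] = (3+3+8+6+10)/5 = 6.
E[V | urn 2] = (10+4+12+2)/4 = 7.
E[V | urn 3] = (12+11+7+5+4)/5 = 39/5.
E[V | urn 4] = (9+7+4+12)/4 = 8.
E[V] = (1/4)·(6) + (1/4)·(7) + (1/4)·(39/5) + (1/4)·(8) = 36/5.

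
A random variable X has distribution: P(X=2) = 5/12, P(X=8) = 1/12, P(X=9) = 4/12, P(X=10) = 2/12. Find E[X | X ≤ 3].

P(X ≤ 3) = 5/12.
Σ over the event: 2·5/12 = 5/6.
E[X | X ≤ 3] = (5/6) / (5/12) = 2.

2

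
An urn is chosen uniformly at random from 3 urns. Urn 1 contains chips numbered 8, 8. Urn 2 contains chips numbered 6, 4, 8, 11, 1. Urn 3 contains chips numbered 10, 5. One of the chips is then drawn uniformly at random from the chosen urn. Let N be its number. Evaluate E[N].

E[N | urn 1] = (8+8)/2 = 8.
E[N | urn 2] = (6+4+8+11+1)/5 = 6.
E[N | urn 3] = (10+5)/2 = 15/2.
E[N] = (1/3)·(8) + (1/3)·(6) + (1/3)·(15/2) = 43/6.

43/6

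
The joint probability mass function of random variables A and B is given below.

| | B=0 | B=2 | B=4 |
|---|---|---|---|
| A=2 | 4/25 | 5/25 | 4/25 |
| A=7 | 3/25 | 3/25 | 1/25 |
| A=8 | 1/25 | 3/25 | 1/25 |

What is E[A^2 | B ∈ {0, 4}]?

P(B ∈ {0, 4}) = 14/25.
Summing A^2·P(A=x,B=y) over the conditioning event gives 356/25.
E[A^2 | B ∈ {0, 4}] = (356/25) / (14/25) = 178/7.

178/7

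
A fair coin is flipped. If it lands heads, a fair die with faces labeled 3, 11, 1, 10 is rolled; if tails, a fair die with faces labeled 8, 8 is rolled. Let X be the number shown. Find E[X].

E[X | heads] = (3+11+1+10)/4 = 25/4.
E[X | tails] = (8+8)/2 = 8.
E[X] = (1/2)·(25/4) + (1/2)·(8) = 57/8.

57/8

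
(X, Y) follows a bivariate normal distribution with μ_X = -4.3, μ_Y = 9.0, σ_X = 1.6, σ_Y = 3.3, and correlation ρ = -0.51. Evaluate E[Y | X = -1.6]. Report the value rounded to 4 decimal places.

E[Y | X=x] = μ_Y + ρ(σ_Y/σ_X)(x − μ_X) for jointly normal variables.
E[Y | X=-1.6] = 9.0 + (-0.51)·(3.3/1.6)·(-1.6 − (-4.3)) = 9.0 + (-1.0519)·(2.7) = 6.1599.

6.1599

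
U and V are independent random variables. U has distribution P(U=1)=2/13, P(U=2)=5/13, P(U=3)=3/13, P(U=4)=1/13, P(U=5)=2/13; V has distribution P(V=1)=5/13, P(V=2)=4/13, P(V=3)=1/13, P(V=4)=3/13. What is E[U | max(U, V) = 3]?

P(max(U, V) = 3) = 37/169.
Summing U·P(x,y) over outcomes with max(U, V) = 3 gives 102/169.
E[U | max(U, V) = 3] = (102/169) / (37/169) = 102/37.

102/37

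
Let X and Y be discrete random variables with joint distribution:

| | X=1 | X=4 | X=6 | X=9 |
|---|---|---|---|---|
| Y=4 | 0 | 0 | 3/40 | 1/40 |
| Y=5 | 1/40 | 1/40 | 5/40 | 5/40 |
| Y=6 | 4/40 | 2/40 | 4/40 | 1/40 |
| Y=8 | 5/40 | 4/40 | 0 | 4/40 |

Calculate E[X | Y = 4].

P(Y = 4) = 1/10.
Σ X·P over the event = 6·(3/40) + 9·(1/40) = 27/40.
E[X | Y = 4] = (27/40) / (1/10) = 27/4.

27/4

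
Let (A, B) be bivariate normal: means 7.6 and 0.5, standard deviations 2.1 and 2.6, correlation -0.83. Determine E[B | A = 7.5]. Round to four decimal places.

For a bivariate normal, E[B | A=x] = μ_B + ρ·(σ_B/σ_A)·(x − μ_A).
E[B | A=7.5] = 0.5 + (-0.83)·(2.6/2.1)·(7.5 − (7.6)) = 0.5 + (-1.0276)·(-0.1) = 0.6028.

0.6028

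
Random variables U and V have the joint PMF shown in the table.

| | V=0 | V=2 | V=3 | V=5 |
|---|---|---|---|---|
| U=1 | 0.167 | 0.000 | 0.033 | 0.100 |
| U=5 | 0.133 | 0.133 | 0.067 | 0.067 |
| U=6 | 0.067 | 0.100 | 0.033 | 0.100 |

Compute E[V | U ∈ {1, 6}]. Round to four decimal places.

P(U ∈ {1, 6}) = 0.600.
Σ V·P over the event = 0·(0.167) + 3·(0.033) + 5·(0.100) + 0·(0.067) + 2·(0.100) + 3·(0.033) + 5·(0.100) = 1.398.
E[V | U ∈ {1, 6}] = (1.398) / (0.600) = 2.3300.

2.3300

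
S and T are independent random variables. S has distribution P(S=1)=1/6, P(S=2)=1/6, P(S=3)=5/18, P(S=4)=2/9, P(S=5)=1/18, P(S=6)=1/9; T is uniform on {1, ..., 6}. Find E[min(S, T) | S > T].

82/39

P(S > T) = 13/36.
Summing min(S,T)·P(x,y) over outcomes with S > T gives 41/54.
E[min(S, T) | S > T] = (41/54) / (13/36) = 82/39.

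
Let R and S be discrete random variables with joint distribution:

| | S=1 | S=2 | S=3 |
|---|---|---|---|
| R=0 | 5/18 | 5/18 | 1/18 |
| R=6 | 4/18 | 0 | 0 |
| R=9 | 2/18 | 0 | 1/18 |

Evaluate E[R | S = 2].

P(S = 2) = 5/18.
Σ R·P over the event = 0·(5/18) = 0.
E[R | S = 2] = (0) / (5/18) = 0.

0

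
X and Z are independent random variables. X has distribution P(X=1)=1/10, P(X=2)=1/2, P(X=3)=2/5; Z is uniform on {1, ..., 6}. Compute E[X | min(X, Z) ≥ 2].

P(min(X, Z) ≥ 2) = 3/4.
Summing X·P(x,y) over outcomes with min(X, Z) ≥ 2 gives 11/6.
E[X | min(X, Z) ≥ 2] = (11/6) / (3/4) = 22/9.

22/9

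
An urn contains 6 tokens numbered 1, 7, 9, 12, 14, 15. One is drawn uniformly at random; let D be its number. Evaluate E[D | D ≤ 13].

29/4

P(D ≤ 13) = 2/3.
Σ over the event: 1·1/6 + 7·1/6 + 9·1/6 + 12·1/6 = 29/6.
E[D | D ≤ 13] = (29/6) / (2/3) = 29/4.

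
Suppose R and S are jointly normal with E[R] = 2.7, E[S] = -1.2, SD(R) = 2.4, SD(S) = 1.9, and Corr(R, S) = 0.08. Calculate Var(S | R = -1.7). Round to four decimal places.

Var(S | R=x) = (1 − ρ²)·σ_S².
Var(S | R=-1.7) = (1.9)²·(1 − (0.08)²) = 3.61·0.9936 = 3.5869.

3.5869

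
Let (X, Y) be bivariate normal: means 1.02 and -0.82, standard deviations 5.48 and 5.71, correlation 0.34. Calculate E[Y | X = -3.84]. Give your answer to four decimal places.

-2.5418

E[Y | X=x] = μ_Y + ρ(σ_Y/σ_X)(x − μ_X) for jointly normal variables.
E[Y | X=-3.84] = -0.82 + (0.34)·(5.71/5.48)·(-3.84 − (1.02)) = -0.82 + (0.35427)·(-4.86) = -2.5418.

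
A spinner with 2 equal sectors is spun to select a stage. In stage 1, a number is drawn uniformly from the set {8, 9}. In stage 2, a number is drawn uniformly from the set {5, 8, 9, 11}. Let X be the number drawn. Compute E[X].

E[X | stage 1] = (8+9)/2 = 17/2.
E[X | stage 2] = (5+8+9+11)/4 = 33/4.
By the law of total expectation,
E[X] = (1/2)·(17/2) + (1/2)·(33/4) = 67/8.

67/8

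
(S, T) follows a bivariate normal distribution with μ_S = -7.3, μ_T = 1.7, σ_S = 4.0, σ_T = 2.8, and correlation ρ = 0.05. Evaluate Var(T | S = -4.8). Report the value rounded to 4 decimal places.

Var(T | S=x) = (1 − ρ²)·σ_T².
Var(T | S=-4.8) = (2.8)²·(1 − (0.05)²) = 7.84·0.9975 = 7.8204.

7.8204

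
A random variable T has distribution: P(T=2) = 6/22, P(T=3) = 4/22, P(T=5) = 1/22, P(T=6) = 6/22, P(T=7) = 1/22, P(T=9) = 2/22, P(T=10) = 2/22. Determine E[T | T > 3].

43/6

P(T > 3) = 6/11.
Σ over the event: 5·1/22 + 6·3/11 + 7·1/22 + 9·1/11 + 10·1/11 = 43/11.
E[T | T > 3] = (43/11) / (6/11) = 43/6.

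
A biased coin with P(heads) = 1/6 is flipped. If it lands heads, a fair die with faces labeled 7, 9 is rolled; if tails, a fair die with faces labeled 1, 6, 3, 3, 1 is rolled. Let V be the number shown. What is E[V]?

11/3

E[V | heads] = (7+9)/2 = 8.
E[V | tails] = (1+6+3+3+1)/5 = 14/5.
E[V] = (1/6)·(8) + (5/6)·(14/5) = 11/3.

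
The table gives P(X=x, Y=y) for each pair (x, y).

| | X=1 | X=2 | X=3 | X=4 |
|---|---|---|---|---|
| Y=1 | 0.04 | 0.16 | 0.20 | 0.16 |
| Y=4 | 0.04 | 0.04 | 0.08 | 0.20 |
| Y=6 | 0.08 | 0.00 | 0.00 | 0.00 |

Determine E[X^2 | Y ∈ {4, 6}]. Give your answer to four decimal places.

P(Y ∈ {4, 6}) = 0.44.
Σ X^2·P over the event = 1·(0.04) + 1·(0.08) + 4·(0.04) + 9·(0.08) + 16·(0.20) = 4.20.
E[X^2 | Y ∈ {4, 6}] = (4.20) / (0.44) = 9.5455.

9.5455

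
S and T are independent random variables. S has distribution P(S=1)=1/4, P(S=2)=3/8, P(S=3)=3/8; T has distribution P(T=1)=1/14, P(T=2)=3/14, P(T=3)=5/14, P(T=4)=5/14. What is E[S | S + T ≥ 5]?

187/79

P(S + T ≥ 5) = 79/112.
Summing S·P(x,y) over outcomes with S + T ≥ 5 gives 187/112.
E[S | S + T ≥ 5] = (187/112) / (79/112) = 187/79.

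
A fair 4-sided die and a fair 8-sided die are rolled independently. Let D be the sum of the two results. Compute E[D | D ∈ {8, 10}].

P(D ∈ {8, 10}) = 7/32.
Σ over the event: 8·1/8 + 10·3/32 = 31/16.
E[D | D ∈ {8, 10}] = (31/16) / (7/32) = 62/7.

62/7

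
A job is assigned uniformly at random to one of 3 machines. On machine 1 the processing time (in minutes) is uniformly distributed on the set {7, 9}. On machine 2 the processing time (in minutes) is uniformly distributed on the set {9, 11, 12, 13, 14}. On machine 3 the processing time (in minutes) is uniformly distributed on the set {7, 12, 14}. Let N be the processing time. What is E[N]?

E[N | machine 1] = (7+9)/2 = 8.
E[N | machine 2] = (9+11+12+13+14)/5 = 59/5.
E[N | machine 3] = (7+12+14)/3 = 11.
E[N] = (1/3)·(8) + (1/3)·(59/5) + (1/3)·(11) = 154/15.

154/15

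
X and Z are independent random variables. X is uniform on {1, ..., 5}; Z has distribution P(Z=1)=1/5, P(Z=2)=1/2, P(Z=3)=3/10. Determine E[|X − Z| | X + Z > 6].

P(X + Z > 6) = 11/50.
Summing |X−Z|·P(x,y) over outcomes with X + Z > 6 gives 12/25.
E[|X − Z| | X + Z > 6] = (12/25) / (11/50) = 24/11.

24/11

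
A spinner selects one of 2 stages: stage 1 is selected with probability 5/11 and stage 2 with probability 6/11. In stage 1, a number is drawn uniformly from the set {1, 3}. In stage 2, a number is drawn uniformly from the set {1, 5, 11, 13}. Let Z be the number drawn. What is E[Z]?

E[Z | stage 1] = (1+3)/2 = 2.
E[Z | stage 2] = (1+5+11+13)/4 = 15/2.
E[Z] = (5/11)·(2) + (6/11)·(15/2) = 5.

5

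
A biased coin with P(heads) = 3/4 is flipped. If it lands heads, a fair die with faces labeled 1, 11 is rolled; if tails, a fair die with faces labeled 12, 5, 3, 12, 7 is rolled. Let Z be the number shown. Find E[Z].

129/20

E[Z | heads] = (1+11)/2 = 6.
E[Z | tails] = (12+5+3+12+7)/5 = 39/5.
By the law of total expectation,
E[Z] = (3/4)·(6) + (1/4)·(39/5) = 129/20.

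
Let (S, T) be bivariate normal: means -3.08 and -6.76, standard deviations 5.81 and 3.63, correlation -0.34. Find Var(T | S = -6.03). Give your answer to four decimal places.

11.6537

The conditional variance in a bivariate normal is σ_T²(1 − ρ²), independent of x.
Var(T | S=-6.03) = (3.63)²·(1 − (-0.34)²) = 13.1769·0.8844 = 11.6537.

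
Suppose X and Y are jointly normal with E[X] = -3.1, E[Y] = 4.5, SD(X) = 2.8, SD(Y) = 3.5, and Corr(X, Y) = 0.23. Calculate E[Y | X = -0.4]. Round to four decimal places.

5.2763

The regression of Y on X has slope ρ·σ_Y/σ_X and passes through (μ_X, μ_Y).
E[Y | X=-0.4] = 4.5 + (0.23)·(3.5/2.8)·(-0.4 − (-3.1)) = 4.5 + (0.2875)·(2.7) = 5.2763.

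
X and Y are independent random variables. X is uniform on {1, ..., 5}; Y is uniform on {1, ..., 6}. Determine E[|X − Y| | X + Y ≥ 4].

53/27

P(X + Y ≥ 4) = 9/10.
Summing |X−Y|·P(x,y) over outcomes with X + Y ≥ 4 gives 53/30.
E[|X − Y| | X + Y ≥ 4] = (53/30) / (9/10) = 53/27.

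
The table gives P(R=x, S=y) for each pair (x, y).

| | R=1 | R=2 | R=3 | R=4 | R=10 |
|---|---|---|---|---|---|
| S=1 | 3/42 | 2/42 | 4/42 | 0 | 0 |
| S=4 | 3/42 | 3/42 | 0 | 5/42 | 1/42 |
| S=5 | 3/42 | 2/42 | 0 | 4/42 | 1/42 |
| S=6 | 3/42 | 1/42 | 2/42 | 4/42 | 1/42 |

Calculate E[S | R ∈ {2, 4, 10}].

109/24

P(R ∈ {2, 4, 10}) = 4/7.
Summing S·P(R=x,S=y) over the conditioning event gives 109/42.
E[S | R ∈ {2, 4, 10}] = (109/42) / (4/7) = 109/24.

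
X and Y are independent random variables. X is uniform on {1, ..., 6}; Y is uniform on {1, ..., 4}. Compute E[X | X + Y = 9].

11/2

Outcomes with X + Y = 9: (5,4), (6,3), each with probability 1/24.
E[X | X + Y = 9] = (5 + 6) / 2 = 11/2.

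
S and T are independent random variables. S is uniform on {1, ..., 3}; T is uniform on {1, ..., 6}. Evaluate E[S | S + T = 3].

3/2

P(S + T = 3) = 1/9.
Summing S·P(x,y) over outcomes with S + T = 3 gives 1/6.
E[S | S + T = 3] = (1/6) / (1/9) = 3/2.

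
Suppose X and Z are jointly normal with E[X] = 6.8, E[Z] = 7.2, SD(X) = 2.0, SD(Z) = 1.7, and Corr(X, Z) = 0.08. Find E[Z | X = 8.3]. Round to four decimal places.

7.3020

E[Z | X=x] = μ_Z + ρ(σ_Z/σ_X)(x − μ_X) for jointly normal variables.
E[Z | X=8.3] = 7.2 + (0.08)·(1.7/2.0)·(8.3 − (6.8)) = 7.2 + (0.068)·(1.5) = 7.3020.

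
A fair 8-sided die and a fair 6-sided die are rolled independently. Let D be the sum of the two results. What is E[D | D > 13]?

P(D > 13) = 1/48.
Σ over the event: 14·1/48 = 7/24.
E[D | D > 13] = (7/24) / (1/48) = 14.

14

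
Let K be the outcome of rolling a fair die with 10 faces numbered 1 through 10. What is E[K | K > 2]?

13/2

Given K > 2, K is equally likely to be any of {3, 4, 5, 6, 7, 8, 9, 10}.
E[K | K > 2] = (3 + 4 + 5 + 6 + 7 + 8 + 9 + 10) / 8 = 13/2.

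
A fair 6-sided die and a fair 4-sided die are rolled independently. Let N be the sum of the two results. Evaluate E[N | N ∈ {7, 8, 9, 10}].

P(N ∈ {7, 8, 9, 10}) = 5/12.
Σ over the event: 7·1/6 + 8·1/8 + 9·1/12 + 10·1/24 = 10/3.
E[N | N ∈ {7, 8, 9, 10}] = (10/3) / (5/12) = 8.

8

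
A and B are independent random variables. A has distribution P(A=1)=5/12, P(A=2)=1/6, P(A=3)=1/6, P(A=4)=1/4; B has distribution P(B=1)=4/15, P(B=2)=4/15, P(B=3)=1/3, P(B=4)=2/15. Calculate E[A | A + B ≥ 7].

96/25

P(A + B ≥ 7) = 5/36.
Summing A·P(x,y) over outcomes with A + B ≥ 7 gives 8/15.
E[A | A + B ≥ 7] = (8/15) / (5/36) = 96/25.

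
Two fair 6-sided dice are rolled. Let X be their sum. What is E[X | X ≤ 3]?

8/3

P(X ≤ 3) = 1/12.
Σ over the event: 2·1/36 + 3·1/18 = 2/9.
E[X | X ≤ 3] = (2/9) / (1/12) = 8/3.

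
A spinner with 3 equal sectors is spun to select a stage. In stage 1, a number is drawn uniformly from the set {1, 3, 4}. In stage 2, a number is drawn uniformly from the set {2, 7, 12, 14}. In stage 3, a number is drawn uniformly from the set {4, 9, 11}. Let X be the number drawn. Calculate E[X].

233/36

E[X | stage 1] = (1+3+4)/3 = 8/3.
E[X | stage 2] = (2+7+12+14)/4 = 35/4.
E[X | stage 3] = (4+9+11)/3 = 8.
E[X] = (1/3)·(8/3) + (1/3)·(35/4) + (1/3)·(8) = 233/36.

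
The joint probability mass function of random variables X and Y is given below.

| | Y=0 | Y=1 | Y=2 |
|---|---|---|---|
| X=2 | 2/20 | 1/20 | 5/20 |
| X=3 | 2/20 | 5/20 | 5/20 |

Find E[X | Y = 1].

17/6

P(Y = 1) = 3/10.
Summing X·P(X=x,Y=y) over the conditioning event gives 17/20.
E[X | Y = 1] = (17/20) / (3/10) = 17/6.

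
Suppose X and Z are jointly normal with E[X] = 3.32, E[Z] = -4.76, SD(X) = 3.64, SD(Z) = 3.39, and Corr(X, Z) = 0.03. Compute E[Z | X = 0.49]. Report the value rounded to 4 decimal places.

E[Z | X=x] = μ_Z + ρ(σ_Z/σ_X)(x − μ_X) for jointly normal variables.
E[Z | X=0.49] = -4.76 + (0.03)·(3.39/3.64)·(0.49 − (3.32)) = -4.76 + (0.02794)·(-2.83) = -4.8391.

-4.8391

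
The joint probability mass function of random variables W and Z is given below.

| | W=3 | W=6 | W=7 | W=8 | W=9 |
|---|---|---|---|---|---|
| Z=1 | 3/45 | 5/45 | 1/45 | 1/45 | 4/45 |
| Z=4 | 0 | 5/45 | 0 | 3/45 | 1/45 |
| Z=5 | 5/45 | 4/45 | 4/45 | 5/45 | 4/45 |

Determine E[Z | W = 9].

P(W = 9) = 1/5.
Σ Z·P over the event = 1·(4/45) + 4·(1/45) + 5·(4/45) = 28/45.
E[Z | W = 9] = (28/45) / (1/5) = 28/9.

28/9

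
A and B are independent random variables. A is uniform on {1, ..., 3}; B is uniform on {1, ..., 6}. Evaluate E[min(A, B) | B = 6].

2

Outcomes with B = 6: (1,6), (2,6), (3,6), each with probability 1/18.
E[min(A, B) | B = 6] = (1 + 2 + 3) / 3 = 2.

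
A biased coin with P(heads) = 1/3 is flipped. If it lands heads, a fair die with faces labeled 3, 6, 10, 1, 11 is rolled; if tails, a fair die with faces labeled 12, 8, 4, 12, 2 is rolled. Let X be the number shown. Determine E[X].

E[X | heads] = (3+6+10+1+11)/5 = 31/5.
E[X | tails] = (12+8+4+12+2)/5 = 38/5.
E[X] = (1/3)·(31/5) + (2/3)·(38/5) = 107/15.

107/15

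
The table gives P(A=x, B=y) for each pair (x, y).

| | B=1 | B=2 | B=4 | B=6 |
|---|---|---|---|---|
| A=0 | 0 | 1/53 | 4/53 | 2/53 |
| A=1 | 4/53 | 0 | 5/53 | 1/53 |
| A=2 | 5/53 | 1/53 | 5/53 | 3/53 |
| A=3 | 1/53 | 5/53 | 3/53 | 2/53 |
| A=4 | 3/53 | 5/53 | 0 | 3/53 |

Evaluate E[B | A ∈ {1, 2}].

25/8

P(A ∈ {1, 2}) = 24/53.
Σ B·P over the event = 1·(4/53) + 4·(5/53) + 6·(1/53) + 1·(5/53) + 2·(1/53) + 4·(5/53) + 6·(3/53) = 75/53.
E[B | A ∈ {1, 2}] = (75/53) / (24/53) = 25/8.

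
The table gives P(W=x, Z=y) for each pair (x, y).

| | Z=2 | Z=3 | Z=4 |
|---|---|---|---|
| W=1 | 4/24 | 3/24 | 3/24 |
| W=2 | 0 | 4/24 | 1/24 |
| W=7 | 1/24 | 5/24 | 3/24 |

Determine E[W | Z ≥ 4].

26/7

P(Z ≥ 4) = 7/24.
Summing W·P(W=x,Z=y) over the conditioning event gives 13/12.
E[W | Z ≥ 4] = (13/12) / (7/24) = 26/7.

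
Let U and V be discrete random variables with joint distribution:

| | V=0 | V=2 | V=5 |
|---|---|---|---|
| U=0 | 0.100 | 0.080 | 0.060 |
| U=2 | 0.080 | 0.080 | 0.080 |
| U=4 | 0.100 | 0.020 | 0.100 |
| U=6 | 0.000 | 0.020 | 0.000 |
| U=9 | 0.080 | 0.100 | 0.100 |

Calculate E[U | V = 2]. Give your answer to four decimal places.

P(V = 2) = 0.300.
Σ U·P over the event = 0·(0.080) + 2·(0.080) + 4·(0.020) + 6·(0.020) + 9·(0.100) = 1.260.
E[U | V = 2] = (1.260) / (0.300) = 4.2000.

4.2000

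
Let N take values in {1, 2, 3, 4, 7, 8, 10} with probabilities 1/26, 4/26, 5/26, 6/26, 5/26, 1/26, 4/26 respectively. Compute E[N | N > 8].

10

P(N > 8) = 2/13.
Σ over the event: 10·2/13 = 20/13.
E[N | N > 8] = (20/13) / (2/13) = 10.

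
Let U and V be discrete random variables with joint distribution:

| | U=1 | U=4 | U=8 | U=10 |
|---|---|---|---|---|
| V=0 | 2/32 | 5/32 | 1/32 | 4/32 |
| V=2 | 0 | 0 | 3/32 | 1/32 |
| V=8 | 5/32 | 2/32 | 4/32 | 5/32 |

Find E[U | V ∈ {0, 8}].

P(V ∈ {0, 8}) = 7/8.
Summing U·P(U=x,V=y) over the conditioning event gives 165/32.
E[U | V ∈ {0, 8}] = (165/32) / (7/8) = 165/28.

165/28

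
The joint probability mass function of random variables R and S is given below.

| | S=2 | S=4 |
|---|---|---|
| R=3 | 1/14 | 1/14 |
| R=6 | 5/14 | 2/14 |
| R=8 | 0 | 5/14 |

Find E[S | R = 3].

P(R = 3) = 1/7.
Σ S·P over the event = 2·(1/14) + 4·(1/14) = 3/7.
E[S | R = 3] = (3/7) / (1/7) = 3.

3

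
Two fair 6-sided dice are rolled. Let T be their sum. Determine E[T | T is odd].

7

P(T is odd) = 1/2.
Σ over the event: 3·1/18 + 5·1/9 + 7·1/6 + 9·1/9 + 11·1/18 = 7/2.
E[T | T is odd] = (7/2) / (1/2) = 7.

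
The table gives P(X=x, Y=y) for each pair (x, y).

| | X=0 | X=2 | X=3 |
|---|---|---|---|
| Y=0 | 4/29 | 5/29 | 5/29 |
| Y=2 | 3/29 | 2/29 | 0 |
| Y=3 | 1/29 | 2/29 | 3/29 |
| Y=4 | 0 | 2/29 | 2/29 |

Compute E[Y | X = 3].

P(X = 3) = 10/29.
Σ Y·P over the event = 0·(5/29) + 3·(3/29) + 4·(2/29) = 17/29.
E[Y | X = 3] = (17/29) / (10/29) = 17/10.

17/10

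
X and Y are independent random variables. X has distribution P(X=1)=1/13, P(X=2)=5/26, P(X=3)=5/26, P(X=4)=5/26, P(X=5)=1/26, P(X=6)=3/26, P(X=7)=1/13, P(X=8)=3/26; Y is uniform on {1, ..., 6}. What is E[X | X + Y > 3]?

P(X + Y > 3) = 49/52.
Summing X·P(x,y) over outcomes with X + Y > 3 gives 317/78.
E[X | X + Y > 3] = (317/78) / (49/52) = 634/147.

634/147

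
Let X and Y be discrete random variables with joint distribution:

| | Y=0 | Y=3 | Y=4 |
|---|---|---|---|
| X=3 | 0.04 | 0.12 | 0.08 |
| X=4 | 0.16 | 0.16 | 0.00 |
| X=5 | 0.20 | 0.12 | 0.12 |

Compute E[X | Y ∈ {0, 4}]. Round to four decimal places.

4.3333

P(Y ∈ {0, 4}) = 0.60.
Σ X·P over the event = 3·(0.04) + 3·(0.08) + 4·(0.16) + 5·(0.20) + 5·(0.12) = 2.60.
E[X | Y ∈ {0, 4}] = (2.60) / (0.60) = 4.3333.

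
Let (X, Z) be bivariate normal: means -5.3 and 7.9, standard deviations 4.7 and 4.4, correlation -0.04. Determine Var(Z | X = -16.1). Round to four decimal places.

19.3290

The conditional variance in a bivariate normal is σ_Z²(1 − ρ²), independent of x.
Var(Z | X=-16.1) = (4.4)²·(1 − (-0.04)²) = 19.36·0.9984 = 19.3290.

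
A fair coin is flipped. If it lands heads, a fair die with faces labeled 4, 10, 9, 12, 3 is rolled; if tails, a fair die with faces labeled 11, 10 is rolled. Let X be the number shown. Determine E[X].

181/20

E[X | heads] = (4+10+9+12+3)/5 = 38/5.
E[X | tails] = (11+10)/2 = 21/2.
E[X] = (1/2)·(38/5) + (1/2)·(21/2) = 181/20.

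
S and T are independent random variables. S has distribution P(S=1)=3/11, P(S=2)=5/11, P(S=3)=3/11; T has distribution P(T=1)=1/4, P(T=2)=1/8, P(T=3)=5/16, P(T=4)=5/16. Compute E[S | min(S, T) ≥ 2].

19/8

P(min(S, T) ≥ 2) = 6/11.
Summing S·P(x,y) over outcomes with min(S, T) ≥ 2 gives 57/44.
E[S | min(S, T) ≥ 2] = (57/44) / (6/11) = 19/8.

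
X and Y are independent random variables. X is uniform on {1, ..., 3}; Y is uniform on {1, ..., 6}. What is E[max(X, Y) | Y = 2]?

Outcomes with Y = 2: (1,2), (2,2), (3,2), each with probability 1/18.
E[max(X, Y) | Y = 2] = (2 + 2 + 3) / 3 = 7/3.

7/3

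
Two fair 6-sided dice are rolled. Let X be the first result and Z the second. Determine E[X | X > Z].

14/3

P(X > Z) = 5/12.
Summing X·P(x,y) over outcomes with X > Z gives 35/18.
E[X | X > Z] = (35/18) / (5/12) = 14/3.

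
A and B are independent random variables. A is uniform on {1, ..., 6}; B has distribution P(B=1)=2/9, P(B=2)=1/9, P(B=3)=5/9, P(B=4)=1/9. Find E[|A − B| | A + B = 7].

P(A + B = 7) = 1/6.
Summing |A−B|·P(x,y) over outcomes with A + B = 7 gives 19/54.
E[|A − B| | A + B = 7] = (19/54) / (1/6) = 19/9.

19/9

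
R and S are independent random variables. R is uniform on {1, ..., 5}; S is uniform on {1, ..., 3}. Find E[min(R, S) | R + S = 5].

Outcomes with R + S = 5: (2,3), (3,2), (4,1), each with probability 1/15.
E[min(R, S) | R + S = 5] = (2 + 2 + 1) / 3 = 5/3.

5/3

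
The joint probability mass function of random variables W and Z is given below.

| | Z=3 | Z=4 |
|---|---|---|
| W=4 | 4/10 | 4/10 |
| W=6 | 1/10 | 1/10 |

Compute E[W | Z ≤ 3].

P(Z ≤ 3) = 1/2.
Σ W·P over the event = 4·(4/10) + 6·(1/10) = 11/5.
E[W | Z ≤ 3] = (11/5) / (1/2) = 22/5.

22/5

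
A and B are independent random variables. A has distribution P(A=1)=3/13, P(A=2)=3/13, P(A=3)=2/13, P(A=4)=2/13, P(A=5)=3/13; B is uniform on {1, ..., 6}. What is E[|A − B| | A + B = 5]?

2

P(A + B = 5) = 5/39.
Summing |A−B|·P(x,y) over outcomes with A + B = 5 gives 10/39.
E[|A − B| | A + B = 5] = (10/39) / (5/39) = 2.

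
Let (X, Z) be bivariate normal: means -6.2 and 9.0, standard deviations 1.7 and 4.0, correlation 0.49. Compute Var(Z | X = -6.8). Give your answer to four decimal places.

For a bivariate normal, Var(Z | X=x) = σ_Z²(1 − ρ²).
Var(Z | X=-6.8) = (4.0)²·(1 − (0.49)²) = 16·0.7599 = 12.1584.

12.1584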